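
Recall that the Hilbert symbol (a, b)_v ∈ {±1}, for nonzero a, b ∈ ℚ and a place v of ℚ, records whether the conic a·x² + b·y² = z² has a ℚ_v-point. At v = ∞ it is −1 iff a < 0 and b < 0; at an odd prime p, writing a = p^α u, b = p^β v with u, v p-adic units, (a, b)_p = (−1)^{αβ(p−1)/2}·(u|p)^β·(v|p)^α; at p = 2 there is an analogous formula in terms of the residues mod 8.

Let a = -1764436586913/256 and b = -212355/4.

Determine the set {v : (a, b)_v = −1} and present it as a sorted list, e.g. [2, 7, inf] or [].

[3, 5, 13, inf]

Mod squares: a ≡ -33, b ≡ -195. Check v ∈ {∞, 2, 3, 5, 7, 11, 13}.
v=5: a=5^0·(≡2), b=5^1·(≡1) mod 5; (2|5)=-1, (1|5)=+1; (−1)^{0·1·2}·(-1)^1·(+1)^0 = -1.
v=3: a=3^3·(≡1), b=3^3·(≡1) mod 3; (1|3)=+1, (1|3)=+1; (−1)^{3·3·1}·(+1)^3·(+1)^3 = -1.
v=∞: -33 < 0 and -195 < 0  ⇒  (a,b)_∞ = -1.
v=2: v_2(a)=-8, v_2(b)=-2; units ≡ 7, 5 (mod 8); ε·ε+αω+βω = 1·0+-8·1+-2·0 ≡ 0  ⇒  (a,b)_2 = +1.
v=13: a=13^2·(≡6), b=13^1·(≡8) mod 13; (6|13)=-1, (8|13)=-1; (−1)^{2·1·6}·(-1)^1·(-1)^2 = -1.
v=7: a=7^4·(≡4), b=7^0·(≡1) mod 7; (4|7)=+1, (1|7)=+1; (−1)^{4·0·3}·(+1)^0·(+1)^4 = +1.
v=11: a=11^5·(≡2), b=11^2·(≡4) mod 11; (2|11)=-1, (4|11)=+1; (−1)^{5·2·5}·(-1)^2·(+1)^5 = +1.
Ram(-33, -195) = {3, 5, 13, ∞}; no ℚ_3-point on the conic.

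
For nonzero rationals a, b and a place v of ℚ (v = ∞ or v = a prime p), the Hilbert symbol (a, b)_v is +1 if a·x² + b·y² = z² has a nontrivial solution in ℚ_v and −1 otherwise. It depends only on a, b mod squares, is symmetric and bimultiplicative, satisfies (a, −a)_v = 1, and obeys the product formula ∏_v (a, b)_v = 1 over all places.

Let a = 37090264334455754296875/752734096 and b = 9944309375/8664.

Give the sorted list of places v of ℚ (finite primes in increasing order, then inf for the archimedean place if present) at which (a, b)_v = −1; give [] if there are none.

(a, b) ≡ (51051, 2730) mod (ℚ^×)²; places V = {2, 3, 5, 7, 11, 13, 17, 19, ∞}.
(a,b)_17: α=5, u≡14; β=2, v≡6 (mod 17); (14|17)=-1, (6|17)=-1; sign (−1)^0·-1^2·-1^5 = -1.
(a,b)_13: α=3, u≡10; β=1, v≡5 (mod 13); (10|13)=+1, (5|13)=-1; sign (−1)^0·+1^1·-1^3 = -1.
(a,b)_3: α=3, u≡1; β=-1, v≡1 (mod 3); (1|3)=+1, (1|3)=+1; sign (−1)^1·+1^-1·+1^3 = -1.
(a,b)_19: α=-6, u≡7; β=-2, v≡15 (mod 19); (7|19)=+1, (15|19)=-1; sign (−1)^0·+1^-2·-1^-6 = +1.
(a,b)_∞: sgn(51051)=+, sgn(2730)=+, so +1.
(a,b)_5: α=8, u≡1; β=5, v≡1 (mod 5); (1|5)=+1, (1|5)=+1; sign (−1)^0·+1^5·+1^8 = +1.
(a,b)_7: α=1, u≡6; β=1, v≡6 (mod 7); (6|7)=-1, (6|7)=-1; sign (−1)^1·-1^1·-1^1 = -1.
(a,b)_2: α=-4, β=-3; u≡3, v≡5 (mod 8); ε(u)ε(v)=1·0, αω(v)=-4·1, βω(u)=-3·1; sum ≡ 1  ⇒  -1.
(a,b)_11: α=5, u≡6; β=2, v≡6 (mod 11); (6|11)=-1, (6|11)=-1; sign (−1)^0·-1^2·-1^5 = -1.
(51051, 2730 / ℚ) ramifies at {2, 3, 7, 11, 13, 17}: a division algebra.

[2, 3, 7, 11, 13, 17]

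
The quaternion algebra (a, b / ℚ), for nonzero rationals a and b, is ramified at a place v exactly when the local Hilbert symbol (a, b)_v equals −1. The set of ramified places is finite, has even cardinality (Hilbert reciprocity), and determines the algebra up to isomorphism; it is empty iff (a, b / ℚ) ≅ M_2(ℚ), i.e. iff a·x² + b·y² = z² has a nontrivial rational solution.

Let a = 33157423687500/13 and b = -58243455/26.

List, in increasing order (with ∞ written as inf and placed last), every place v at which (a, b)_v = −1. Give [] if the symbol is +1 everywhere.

(a, b) ≡ (911183, -2470) mod (ℚ^×)²; places V = {2, 3, 5, 7, 13, 17, 19, 29, 31, ∞}.
(a,b)_29: α=2, u≡2; β=2, v≡1 (mod 29); (2|29)=-1, (1|29)=+1; sign (−1)^0·-1^2·+1^2 = +1.
(a,b)_31: α=1, u≡16; β=0, v≡7 (mod 31); (16|31)=+1, (7|31)=+1; sign (−1)^0·+1^0·+1^1 = +1.
(a,b)_2: α=2, β=-1; u≡7, v≡5 (mod 8); ε(u)ε(v)=1·0, αω(v)=2·1, βω(u)=-1·0; sum ≡ 0  ⇒  +1.
(a,b)_17: α=1, u≡13; β=0, v≡14 (mod 17); (13|17)=+1, (14|17)=-1; sign (−1)^0·+1^0·-1^1 = -1.
(a,b)_∞: sgn(911183)=+, sgn(-2470)=−, so +1.
(a,b)_5: α=6, u≡2; β=1, v≡4 (mod 5); (2|5)=-1, (4|5)=+1; sign (−1)^0·-1^1·+1^6 = -1.
(a,b)_7: α=1, u≡4; β=0, v≡2 (mod 7); (4|7)=+1, (2|7)=+1; sign (−1)^0·+1^0·+1^1 = +1.
(a,b)_19: α=1, u≡16; β=1, v≡13 (mod 19); (16|19)=+1, (13|19)=-1; sign (−1)^1·+1^1·-1^1 = +1.
(a,b)_13: α=-1, u≡8; β=-1, v≡8 (mod 13); (8|13)=-1, (8|13)=-1; sign (−1)^0·-1^-1·-1^-1 = +1.
(a,b)_3: α=2, u≡2; β=6, v≡2 (mod 3); (2|3)=-1, (2|3)=-1; sign (−1)^0·-1^6·-1^2 = +1.
|Ram(911183, -2470)| = 2, even; anisotropic at {5, 17}.

[5, 17]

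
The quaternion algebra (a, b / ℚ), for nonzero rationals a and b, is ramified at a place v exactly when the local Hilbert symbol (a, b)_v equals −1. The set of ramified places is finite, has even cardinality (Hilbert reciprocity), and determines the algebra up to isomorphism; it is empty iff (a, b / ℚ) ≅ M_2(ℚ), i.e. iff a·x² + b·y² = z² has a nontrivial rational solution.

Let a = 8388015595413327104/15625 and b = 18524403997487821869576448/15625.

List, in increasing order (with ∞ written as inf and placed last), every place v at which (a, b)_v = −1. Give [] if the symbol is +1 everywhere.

(a, b) ≡ (329189, 14836595257) mod (ℚ^×)²; places V = {2, 5, 7, 11, 23, 29, 31, 37, 41, 43, ∞}.
(a,b)_31: α=1, u≡6; β=1, v≡13 (mod 31); (6|31)=-1, (13|31)=-1; sign (−1)^1·-1^1·-1^1 = -1.
(a,b)_∞: sgn(329189)=+, sgn(14836595257)=+, so +1.
(a,b)_41: α=1, u≡7; β=1, v≡9 (mod 41); (7|41)=-1, (9|41)=+1; sign (−1)^0·-1^1·+1^1 = -1.
(a,b)_5: α=-6, u≡4; β=-6, v≡3 (mod 5); (4|5)=+1, (3|5)=-1; sign (−1)^0·+1^-6·-1^-6 = +1.
(a,b)_43: α=2, u≡6; β=3, v≡16 (mod 43); (6|43)=+1, (16|43)=+1; sign (−1)^0·+1^3·+1^2 = +1.
(a,b)_7: α=1, u≡4; β=2, v≡4 (mod 7); (4|7)=+1, (4|7)=+1; sign (−1)^0·+1^2·+1^1 = +1.
(a,b)_29: α=2, u≡27; β=3, v≡2 (mod 29); (27|29)=-1, (2|29)=-1; sign (−1)^0·-1^3·-1^2 = -1.
(a,b)_2: α=8, β=8; u≡5, v≡1 (mod 8); ε(u)ε(v)=0·0, αω(v)=8·0, βω(u)=8·1; sum ≡ 0  ⇒  +1.
(a,b)_37: α=1, u≡6; β=1, v≡34 (mod 37); (6|37)=-1, (34|37)=+1; sign (−1)^0·-1^1·+1^1 = -1.
(a,b)_11: α=2, u≡9; β=3, v≡10 (mod 11); (9|11)=+1, (10|11)=-1; sign (−1)^0·+1^3·-1^2 = +1.
(a,b)_23: α=2, u≡1; β=3, v≡17 (mod 23); (1|23)=+1, (17|23)=-1; sign (−1)^0·+1^3·-1^2 = +1.
(329189, 14836595257 / ℚ) ramifies at {29, 31, 37, 41}: a division algebra.

[29, 31, 37, 41]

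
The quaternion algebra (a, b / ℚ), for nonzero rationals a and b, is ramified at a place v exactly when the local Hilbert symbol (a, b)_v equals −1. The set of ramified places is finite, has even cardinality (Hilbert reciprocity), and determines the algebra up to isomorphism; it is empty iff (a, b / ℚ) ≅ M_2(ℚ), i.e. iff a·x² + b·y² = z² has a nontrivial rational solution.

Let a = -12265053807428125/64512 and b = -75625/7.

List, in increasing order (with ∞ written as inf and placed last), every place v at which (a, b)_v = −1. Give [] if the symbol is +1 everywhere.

[5, 7, 17, inf]

Mod squares: a ≡ -595, b ≡ -7. Check v ∈ {∞, 2, 3, 5, 7, 11, 17, 19}.
v=3: a=3^-2·(≡2), b=3^0·(≡2) mod 3; (2|3)=-1, (2|3)=-1; (−1)^{-2·0·1}·(-1)^0·(-1)^-2 = +1.
v=19: a=19^4·(≡8), b=19^0·(≡2) mod 19; (8|19)=-1, (2|19)=-1; (−1)^{4·0·9}·(-1)^0·(-1)^4 = +1.
v=7: a=7^-1·(≡6), b=7^-1·(≡3) mod 7; (6|7)=-1, (3|7)=-1; (−1)^{-1·-1·3}·(-1)^-1·(-1)^-1 = -1.
v=11: a=11^6·(≡8), b=11^2·(≡5) mod 11; (8|11)=-1, (5|11)=+1; (−1)^{6·2·5}·(-1)^2·(+1)^6 = +1.
v=2: v_2(a)=-10, v_2(b)=0; units ≡ 5, 1 (mod 8); ε·ε+αω+βω = 0·0+-10·0+0·1 ≡ 0  ⇒  (a,b)_2 = +1.
v=17: a=17^1·(≡8), b=17^0·(≡6) mod 17; (8|17)=+1, (6|17)=-1; (−1)^{1·0·8}·(+1)^0·(-1)^1 = -1.
v=∞: -595 < 0 and -7 < 0  ⇒  (a,b)_∞ = -1.
v=5: a=5^5·(≡4), b=5^4·(≡2) mod 5; (4|5)=+1, (2|5)=-1; (−1)^{5·4·2}·(+1)^4·(-1)^5 = -1.
(-595, -7 / ℚ) ramifies at {5, 7, 17, ∞}: a division algebra.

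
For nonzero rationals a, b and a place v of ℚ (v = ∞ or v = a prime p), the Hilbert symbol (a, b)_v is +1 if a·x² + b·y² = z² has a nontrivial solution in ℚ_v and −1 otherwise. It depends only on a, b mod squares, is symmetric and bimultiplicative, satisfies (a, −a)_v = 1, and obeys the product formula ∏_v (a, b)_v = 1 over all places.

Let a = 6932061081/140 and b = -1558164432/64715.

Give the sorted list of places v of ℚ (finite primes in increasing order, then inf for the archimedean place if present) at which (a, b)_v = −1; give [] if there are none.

(a, b) ≡ (35, -33495) mod (ℚ^×)²; places V = {2, 3, 5, 7, 11, 29, 43, ∞}.
(a,b)_∞: sgn(35)=+, sgn(-33495)=−, so +1.
(a,b)_11: α=2, u≡7; β=3, v≡7 (mod 11); (7|11)=-1, (7|11)=-1; sign (−1)^0·-1^3·-1^2 = -1.
(a,b)_5: α=-1, u≡2; β=-1, v≡1 (mod 5); (2|5)=-1, (1|5)=+1; sign (−1)^0·-1^-1·+1^-1 = -1.
(a,b)_7: α=-1, u≡6; β=-1, v≡3 (mod 7); (6|7)=-1, (3|7)=-1; sign (−1)^1·-1^-1·-1^-1 = -1.
(a,b)_3: α=4, u≡2; β=1, v≡1 (mod 3); (2|3)=-1, (1|3)=+1; sign (−1)^0·-1^1·+1^4 = -1.
(a,b)_2: α=-2, β=4; u≡3, v≡1 (mod 8); ε(u)ε(v)=1·0, αω(v)=-2·0, βω(u)=4·1; sum ≡ 0  ⇒  +1.
(a,b)_29: α=4, u≡6; β=3, v≡9 (mod 29); (6|29)=+1, (9|29)=+1; sign (−1)^0·+1^3·+1^4 = +1.
(a,b)_43: α=0, u≡11; β=-2, v≡33 (mod 43); (11|43)=+1, (33|43)=-1; sign (−1)^0·+1^-2·-1^0 = +1.
(35, -33495 / ℚ) ramifies at {3, 5, 7, 11}: a division algebra.

[3, 5, 7, 11]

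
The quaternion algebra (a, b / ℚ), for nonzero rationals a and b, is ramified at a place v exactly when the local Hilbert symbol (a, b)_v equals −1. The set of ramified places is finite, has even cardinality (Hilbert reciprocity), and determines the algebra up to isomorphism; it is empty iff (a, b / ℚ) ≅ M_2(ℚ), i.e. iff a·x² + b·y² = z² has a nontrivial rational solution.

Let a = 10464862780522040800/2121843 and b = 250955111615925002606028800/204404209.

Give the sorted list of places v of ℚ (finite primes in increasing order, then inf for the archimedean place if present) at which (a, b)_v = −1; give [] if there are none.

[3, 13]

(a, b) ≡ (391386, 21242) mod (ℚ^×)²; places V = {2, 3, 5, 7, 13, 17, 19, 29, 37, 41, 43, ∞}.
(a,b)_17: α=0, u≡7; β=-2, v≡2 (mod 17); (7|17)=-1, (2|17)=+1; sign (−1)^0·-1^-2·+1^0 = +1.
(a,b)_∞: sgn(391386)=+, sgn(21242)=+, so +1.
(a,b)_29: α=-4, u≡12; β=-4, v≡14 (mod 29); (12|29)=-1, (14|29)=-1; sign (−1)^0·-1^-4·-1^-4 = +1.
(a,b)_37: α=3, u≡25; β=4, v≡16 (mod 37); (25|37)=+1, (16|37)=+1; sign (−1)^0·+1^4·+1^3 = +1.
(a,b)_7: α=4, u≡2; β=4, v≡2 (mod 7); (2|7)=+1, (2|7)=+1; sign (−1)^0·+1^4·+1^4 = +1.
(a,b)_41: α=1, u≡19; β=2, v≡2 (mod 41); (19|41)=-1, (2|41)=+1; sign (−1)^0·-1^2·+1^1 = +1.
(a,b)_13: α=2, u≡5; β=3, v≡3 (mod 13); (5|13)=-1, (3|13)=+1; sign (−1)^0·-1^3·+1^2 = -1.
(a,b)_2: α=5, β=11; u≡5, v≡5 (mod 8); ε(u)ε(v)=0·0, αω(v)=5·1, βω(u)=11·1; sum ≡ 0  ⇒  +1.
(a,b)_19: α=2, u≡17; β=3, v≡1 (mod 19); (17|19)=+1, (1|19)=+1; sign (−1)^0·+1^3·+1^2 = +1.
(a,b)_43: α=1, u≡20; β=1, v≡14 (mod 43); (20|43)=-1, (14|43)=+1; sign (−1)^1·-1^1·+1^1 = +1.
(a,b)_3: α=-1, u≡1; β=0, v≡2 (mod 3); (1|3)=+1, (2|3)=-1; sign (−1)^0·+1^0·-1^-1 = -1.
(a,b)_5: α=2, u≡4; β=2, v≡3 (mod 5); (4|5)=+1, (3|5)=-1; sign (−1)^0·+1^2·-1^2 = +1.
|Ram(391386, 21242)| = 2, even; anisotropic at {3, 13}.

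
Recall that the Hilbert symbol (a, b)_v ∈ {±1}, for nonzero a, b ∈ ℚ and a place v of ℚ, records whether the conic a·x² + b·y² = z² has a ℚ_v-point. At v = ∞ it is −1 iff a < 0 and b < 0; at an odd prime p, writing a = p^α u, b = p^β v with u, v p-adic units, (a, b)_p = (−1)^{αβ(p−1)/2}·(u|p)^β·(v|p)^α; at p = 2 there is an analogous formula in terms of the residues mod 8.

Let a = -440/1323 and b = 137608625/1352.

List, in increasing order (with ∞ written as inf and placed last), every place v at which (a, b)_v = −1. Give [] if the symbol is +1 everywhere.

[2, 5, 7, 17]

Mod squares: a ≡ -330, b ≡ 13090. Check v ∈ {∞, 2, 3, 5, 7, 11, 13, 17, 29}.
v=29: a=29^0·(≡11), b=29^2·(≡2) mod 29; (11|29)=-1, (2|29)=-1; (−1)^{0·2·14}·(-1)^2·(-1)^0 = +1.
v=17: a=17^0·(≡5), b=17^1·(≡14) mod 17; (5|17)=-1, (14|17)=-1; (−1)^{0·1·8}·(-1)^1·(-1)^0 = -1.
v=11: a=11^1·(≡5), b=11^1·(≡7) mod 11; (5|11)=+1, (7|11)=-1; (−1)^{1·1·5}·(+1)^1·(-1)^1 = +1.
v=3: a=3^-3·(≡1), b=3^0·(≡1) mod 3; (1|3)=+1, (1|3)=+1; (−1)^{-3·0·1}·(+1)^0·(+1)^-3 = +1.
v=5: a=5^1·(≡4), b=5^3·(≡2) mod 5; (4|5)=+1, (2|5)=-1; (−1)^{1·3·2}·(+1)^3·(-1)^1 = -1.
v=∞: -330 < 0 and 13090 > 0  ⇒  (a,b)_∞ = +1.
v=13: a=13^0·(≡8), b=13^-2·(≡3) mod 13; (8|13)=-1, (3|13)=+1; (−1)^{0·-2·6}·(-1)^-2·(+1)^0 = +1.
v=2: v_2(a)=3, v_2(b)=-3; units ≡ 3, 1 (mod 8); ε·ε+αω+βω = 1·0+3·0+-3·1 ≡ 1  ⇒  (a,b)_2 = -1.
v=7: a=7^-2·(≡6), b=7^1·(≡2) mod 7; (6|7)=-1, (2|7)=+1; (−1)^{-2·1·3}·(-1)^1·(+1)^-2 = -1.
(-330, 13090 / ℚ) ramifies at {2, 5, 7, 17}: a division algebra.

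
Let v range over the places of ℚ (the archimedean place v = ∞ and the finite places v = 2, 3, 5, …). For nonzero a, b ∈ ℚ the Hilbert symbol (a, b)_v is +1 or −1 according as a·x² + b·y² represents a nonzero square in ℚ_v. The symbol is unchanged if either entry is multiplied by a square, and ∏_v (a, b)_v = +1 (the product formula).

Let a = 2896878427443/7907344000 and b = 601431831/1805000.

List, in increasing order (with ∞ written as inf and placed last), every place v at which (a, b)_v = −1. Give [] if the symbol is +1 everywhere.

Mod squares: a ≡ 30030, b ≡ 78. Check v ∈ {∞, 2, 3, 5, 7, 11, 13, 17, 19, 29, 37}.
v=3: a=3^5·(≡2), b=3^3·(≡2) mod 3; (2|3)=-1, (2|3)=-1; (−1)^{5·3·1}·(-1)^3·(-1)^5 = -1.
v=∞: 30030 > 0 and 78 > 0  ⇒  (a,b)_∞ = +1.
v=19: a=19^-2·(≡18), b=19^-2·(≡12) mod 19; (18|19)=-1, (12|19)=-1; (−1)^{-2·-2·9}·(-1)^-2·(-1)^-2 = +1.
v=7: a=7^3·(≡3), b=7^2·(≡4) mod 7; (3|7)=-1, (4|7)=+1; (−1)^{3·2·3}·(-1)^2·(+1)^3 = +1.
v=2: v_2(a)=-7, v_2(b)=-3; units ≡ 7, 7 (mod 8); ε·ε+αω+βω = 1·1+-7·0+-3·0 ≡ 1  ⇒  (a,b)_2 = -1.
v=29: a=29^2·(≡17), b=29^0·(≡7) mod 29; (17|29)=-1, (7|29)=+1; (−1)^{2·0·14}·(-1)^0·(+1)^2 = +1.
v=37: a=37^-2·(≡14), b=37^0·(≡3) mod 37; (14|37)=-1, (3|37)=+1; (−1)^{-2·0·18}·(-1)^0·(+1)^-2 = +1.
v=17: a=17^2·(≡4), b=17^2·(≡3) mod 17; (4|17)=+1, (3|17)=-1; (−1)^{2·2·8}·(+1)^2·(-1)^2 = +1.
v=11: a=11^1·(≡10), b=11^2·(≡4) mod 11; (10|11)=-1, (4|11)=+1; (−1)^{1·2·5}·(-1)^2·(+1)^1 = +1.
v=5: a=5^-3·(≡4), b=5^-4·(≡2) mod 5; (4|5)=+1, (2|5)=-1; (−1)^{-3·-4·2}·(+1)^-4·(-1)^-3 = -1.
v=13: a=13^1·(≡4), b=13^1·(≡8) mod 13; (4|13)=+1, (8|13)=-1; (−1)^{1·1·6}·(+1)^1·(-1)^1 = -1.
Ram(30030, 78) = {2, 3, 5, 13}; no ℚ_2-point on the conic.

[2, 3, 5, 13]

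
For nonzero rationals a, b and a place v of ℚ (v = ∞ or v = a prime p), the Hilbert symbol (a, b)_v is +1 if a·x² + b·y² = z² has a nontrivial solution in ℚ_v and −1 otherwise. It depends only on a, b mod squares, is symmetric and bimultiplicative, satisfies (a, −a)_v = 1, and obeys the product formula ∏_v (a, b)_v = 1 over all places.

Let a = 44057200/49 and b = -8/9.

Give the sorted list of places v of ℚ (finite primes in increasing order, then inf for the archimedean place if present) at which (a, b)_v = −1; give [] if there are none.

(a, b) ≡ (110143, -2) mod (ℚ^×)²; places V = {2, 3, 5, 7, 11, 17, 19, 31, ∞}.
(a,b)_11: α=1, u≡9; β=0, v≡4 (mod 11); (9|11)=+1, (4|11)=+1; sign (−1)^0·+1^0·+1^1 = +1.
(a,b)_31: α=1, u≡2; β=0, v≡6 (mod 31); (2|31)=+1, (6|31)=-1; sign (−1)^0·+1^0·-1^1 = -1.
(a,b)_19: α=1, u≡14; β=0, v≡16 (mod 19); (14|19)=-1, (16|19)=+1; sign (−1)^0·-1^0·+1^1 = +1.
(a,b)_5: α=2, u≡2; β=0, v≡3 (mod 5); (2|5)=-1, (3|5)=-1; sign (−1)^0·-1^0·-1^2 = +1.
(a,b)_7: α=-2, u≡5; β=0, v≡3 (mod 7); (5|7)=-1, (3|7)=-1; sign (−1)^0·-1^0·-1^-2 = +1.
(a,b)_17: α=1, u≡8; β=0, v≡1 (mod 17); (8|17)=+1, (1|17)=+1; sign (−1)^0·+1^0·+1^1 = +1.
(a,b)_2: α=4, β=3; u≡7, v≡7 (mod 8); ε(u)ε(v)=1·1, αω(v)=4·0, βω(u)=3·0; sum ≡ 1  ⇒  -1.
(a,b)_∞: sgn(110143)=+, sgn(-2)=−, so +1.
(a,b)_3: α=0, u≡1; β=-2, v≡1 (mod 3); (1|3)=+1, (1|3)=+1; sign (−1)^0·+1^-2·+1^0 = +1.
|Ram(110143, -2)| = 2, even; anisotropic at {2, 31}.

[2, 31]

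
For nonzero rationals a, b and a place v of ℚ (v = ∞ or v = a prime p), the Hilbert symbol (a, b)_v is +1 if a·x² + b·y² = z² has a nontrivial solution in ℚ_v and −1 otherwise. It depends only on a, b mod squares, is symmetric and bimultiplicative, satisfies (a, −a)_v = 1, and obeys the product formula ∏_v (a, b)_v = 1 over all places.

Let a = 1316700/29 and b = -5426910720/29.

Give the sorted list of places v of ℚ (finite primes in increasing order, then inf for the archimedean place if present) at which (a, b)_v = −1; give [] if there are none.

[2, 5, 7, 19, 23, 29]

(a, b) ≡ (42427, -1394030) mod (ℚ^×)²; places V = {2, 3, 5, 7, 11, 19, 23, 29, ∞}.
(a,b)_7: α=1, u≡3; β=2, v≡6 (mod 7); (3|7)=-1, (6|7)=-1; sign (−1)^0·-1^2·-1^1 = -1.
(a,b)_5: α=2, u≡2; β=1, v≡4 (mod 5); (2|5)=-1, (4|5)=+1; sign (−1)^0·-1^1·+1^2 = -1.
(a,b)_3: α=2, u≡1; β=2, v≡1 (mod 3); (1|3)=+1, (1|3)=+1; sign (−1)^0·+1^2·+1^2 = +1.
(a,b)_11: α=1, u≡6; β=1, v≡5 (mod 11); (6|11)=-1, (5|11)=+1; sign (−1)^1·-1^1·+1^1 = +1.
(a,b)_29: α=-1, u≡13; β=-1, v≡17 (mod 29); (13|29)=+1, (17|29)=-1; sign (−1)^0·+1^-1·-1^-1 = -1.
(a,b)_19: α=1, u≡14; β=1, v≡12 (mod 19); (14|19)=-1, (12|19)=-1; sign (−1)^1·-1^1·-1^1 = -1.
(a,b)_23: α=0, u≡7; β=1, v≡6 (mod 23); (7|23)=-1, (6|23)=+1; sign (−1)^0·-1^1·+1^0 = -1.
(a,b)_2: α=2, β=9; u≡3, v≡1 (mod 8); ε(u)ε(v)=1·0, αω(v)=2·0, βω(u)=9·1; sum ≡ 1  ⇒  -1.
(a,b)_∞: sgn(42427)=+, sgn(-1394030)=−, so +1.
|Ram(42427, -1394030)| = 6, even; anisotropic at {2, 5, 7, 19, 23, 29}.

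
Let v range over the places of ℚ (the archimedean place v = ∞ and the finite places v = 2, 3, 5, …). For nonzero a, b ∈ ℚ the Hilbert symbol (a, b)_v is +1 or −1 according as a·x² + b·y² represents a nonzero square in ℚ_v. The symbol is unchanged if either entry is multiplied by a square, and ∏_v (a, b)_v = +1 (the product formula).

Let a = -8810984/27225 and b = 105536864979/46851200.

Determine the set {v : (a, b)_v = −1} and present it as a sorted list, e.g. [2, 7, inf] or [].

Mod squares: a ≡ -266, b ≡ 38. Check v ∈ {∞, 2, 3, 5, 7, 11, 13, 19}.
v=∞: -266 < 0 and 38 > 0  ⇒  (a,b)_∞ = +1.
v=7: a=7^3·(≡1), b=7^4·(≡5) mod 7; (1|7)=+1, (5|7)=-1; (−1)^{3·4·3}·(+1)^4·(-1)^3 = -1.
v=5: a=5^-2·(≡4), b=5^-2·(≡3) mod 5; (4|5)=+1, (3|5)=-1; (−1)^{-2·-2·2}·(+1)^-2·(-1)^-2 = +1.
v=2: v_2(a)=3, v_2(b)=-7; units ≡ 3, 3 (mod 8); ε·ε+αω+βω = 1·1+3·1+-7·1 ≡ 1  ⇒  (a,b)_2 = -1.
v=19: a=19^1·(≡11), b=19^1·(≡18) mod 19; (11|19)=+1, (18|19)=-1; (−1)^{1·1·9}·(+1)^1·(-1)^1 = +1.
v=13: a=13^2·(≡11), b=13^4·(≡1) mod 13; (11|13)=-1, (1|13)=+1; (−1)^{2·4·6}·(-1)^4·(+1)^2 = +1.
v=11: a=11^-2·(≡1), b=11^-4·(≡4) mod 11; (1|11)=+1, (4|11)=+1; (−1)^{-2·-4·5}·(+1)^-4·(+1)^-2 = +1.
v=3: a=3^-2·(≡1), b=3^4·(≡2) mod 3; (1|3)=+1, (2|3)=-1; (−1)^{-2·4·1}·(+1)^4·(-1)^-2 = +1.
(-266, 38 / ℚ) ramifies at {2, 7}: a division algebra.

[2, 7]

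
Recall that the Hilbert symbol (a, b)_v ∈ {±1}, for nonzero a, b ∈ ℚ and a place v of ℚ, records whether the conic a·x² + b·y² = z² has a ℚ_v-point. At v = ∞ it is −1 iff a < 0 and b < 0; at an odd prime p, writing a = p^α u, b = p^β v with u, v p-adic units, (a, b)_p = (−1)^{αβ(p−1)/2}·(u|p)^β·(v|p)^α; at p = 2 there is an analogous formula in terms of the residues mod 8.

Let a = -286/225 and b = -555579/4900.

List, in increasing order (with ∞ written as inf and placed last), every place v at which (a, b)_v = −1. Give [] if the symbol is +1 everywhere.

(a, b) ≡ (-286, -19) mod (ℚ^×)²; places V = {2, 3, 5, 7, 11, 13, 19, ∞}.
(a,b)_∞: sgn(-286)=−, sgn(-19)=−, so -1.
(a,b)_13: α=1, u≡1; β=0, v≡11 (mod 13); (1|13)=+1, (11|13)=-1; sign (−1)^0·+1^0·-1^1 = -1.
(a,b)_5: α=-2, u≡1; β=-2, v≡1 (mod 5); (1|5)=+1, (1|5)=+1; sign (−1)^0·+1^-2·+1^-2 = +1.
(a,b)_2: α=1, β=-2; u≡1, v≡5 (mod 8); ε(u)ε(v)=0·0, αω(v)=1·1, βω(u)=-2·0; sum ≡ 1  ⇒  -1.
(a,b)_11: α=1, u≡8; β=0, v≡4 (mod 11); (8|11)=-1, (4|11)=+1; sign (−1)^0·-1^0·+1^1 = +1.
(a,b)_3: α=-2, u≡2; β=4, v≡2 (mod 3); (2|3)=-1, (2|3)=-1; sign (−1)^0·-1^4·-1^-2 = +1.
(a,b)_7: α=0, u≡1; β=-2, v≡2 (mod 7); (1|7)=+1, (2|7)=+1; sign (−1)^0·+1^-2·+1^0 = +1.
(a,b)_19: α=0, u≡13; β=3, v≡12 (mod 19); (13|19)=-1, (12|19)=-1; sign (−1)^0·-1^3·-1^0 = -1.
|Ram(-286, -19)| = 4, even; anisotropic at {2, 13, 19, ∞}.

[2, 13, 19, inf]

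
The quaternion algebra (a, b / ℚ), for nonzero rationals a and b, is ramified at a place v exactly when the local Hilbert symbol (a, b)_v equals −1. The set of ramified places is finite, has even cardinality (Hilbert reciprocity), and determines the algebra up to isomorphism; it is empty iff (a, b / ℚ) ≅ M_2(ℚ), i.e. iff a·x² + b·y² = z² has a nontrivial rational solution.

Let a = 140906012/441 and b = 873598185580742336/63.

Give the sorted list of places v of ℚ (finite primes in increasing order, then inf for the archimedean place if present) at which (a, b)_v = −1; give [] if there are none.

[29, 43]

Mod squares: a ≡ 35226503, b ≡ 77. Check v ∈ {∞, 2, 3, 7, 11, 13, 29, 41, 43, 53}.
v=41: a=41^1·(≡38), b=41^2·(≡37) mod 41; (38|41)=-1, (37|41)=+1; (−1)^{1·2·20}·(-1)^2·(+1)^1 = +1.
v=53: a=53^1·(≡26), b=53^2·(≡37) mod 53; (26|53)=-1, (37|53)=+1; (−1)^{1·2·26}·(-1)^2·(+1)^1 = +1.
v=43: a=43^1·(≡18), b=43^2·(≡8) mod 43; (18|43)=-1, (8|43)=-1; (−1)^{1·2·21}·(-1)^2·(-1)^1 = -1.
v=∞: 35226503 > 0 and 77 > 0  ⇒  (a,b)_∞ = +1.
v=13: a=13^1·(≡8), b=13^2·(≡9) mod 13; (8|13)=-1, (9|13)=+1; (−1)^{1·2·6}·(-1)^2·(+1)^1 = +1.
v=7: a=7^-2·(≡1), b=7^-1·(≡4) mod 7; (1|7)=+1, (4|7)=+1; (−1)^{-2·-1·3}·(+1)^-1·(+1)^-2 = +1.
v=11: a=11^0·(≡5), b=11^1·(≡7) mod 11; (5|11)=+1, (7|11)=-1; (−1)^{0·1·5}·(+1)^1·(-1)^0 = +1.
v=29: a=29^1·(≡28), b=29^2·(≡21) mod 29; (28|29)=+1, (21|29)=-1; (−1)^{1·2·14}·(+1)^2·(-1)^1 = -1.
v=3: a=3^-2·(≡2), b=3^-2·(≡2) mod 3; (2|3)=-1, (2|3)=-1; (−1)^{-2·-2·1}·(-1)^-2·(-1)^-2 = +1.
v=2: v_2(a)=2, v_2(b)=6; units ≡ 7, 5 (mod 8); ε·ε+αω+βω = 1·0+2·1+6·0 ≡ 0  ⇒  (a,b)_2 = +1.
(35226503, 77 / ℚ) ramifies at {29, 43}: a division algebra.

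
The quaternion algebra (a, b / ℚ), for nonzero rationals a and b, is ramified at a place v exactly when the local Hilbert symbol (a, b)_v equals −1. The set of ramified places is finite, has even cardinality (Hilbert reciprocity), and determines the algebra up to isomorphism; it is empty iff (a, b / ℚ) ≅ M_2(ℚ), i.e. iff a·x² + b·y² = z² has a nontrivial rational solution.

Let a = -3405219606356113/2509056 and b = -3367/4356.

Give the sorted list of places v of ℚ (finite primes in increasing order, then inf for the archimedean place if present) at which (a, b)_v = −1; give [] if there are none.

(a, b) ≡ (-6130033, -3367) mod (ℚ^×)²; places V = {2, 3, 7, 11, 13, 31, 37, 41, 53, ∞}.
(a,b)_∞: sgn(-6130033)=−, sgn(-3367)=−, so -1.
(a,b)_31: α=1, u≡23; β=0, v≡24 (mod 31); (23|31)=-1, (24|31)=-1; sign (−1)^0·-1^0·-1^1 = -1.
(a,b)_11: α=-2, u≡4; β=-2, v≡7 (mod 11); (4|11)=+1, (7|11)=-1; sign (−1)^0·+1^-2·-1^-2 = +1.
(a,b)_7: α=5, u≡2; β=1, v≡1 (mod 7); (2|7)=+1, (1|7)=+1; sign (−1)^1·+1^1·+1^5 = -1.
(a,b)_3: α=-4, u≡2; β=-2, v≡2 (mod 3); (2|3)=-1, (2|3)=-1; sign (−1)^0·-1^-2·-1^-4 = +1.
(a,b)_13: α=3, u≡7; β=1, v≡1 (mod 13); (7|13)=-1, (1|13)=+1; sign (−1)^0·-1^1·+1^3 = -1.
(a,b)_37: α=2, u≡36; β=1, v≡35 (mod 37); (36|37)=+1, (35|37)=-1; sign (−1)^0·+1^1·-1^2 = +1.
(a,b)_2: α=-8, β=-2; u≡7, v≡1 (mod 8); ε(u)ε(v)=1·0, αω(v)=-8·0, βω(u)=-2·0; sum ≡ 0  ⇒  +1.
(a,b)_41: α=1, u≡17; β=0, v≡20 (mod 41); (17|41)=-1, (20|41)=+1; sign (−1)^0·-1^0·+1^1 = +1.
(a,b)_53: α=1, u≡17; β=0, v≡29 (mod 53); (17|53)=+1, (29|53)=+1; sign (−1)^0·+1^0·+1^1 = +1.
|Ram(-6130033, -3367)| = 4, even; anisotropic at {7, 13, 31, ∞}.

[7, 13, 31, inf]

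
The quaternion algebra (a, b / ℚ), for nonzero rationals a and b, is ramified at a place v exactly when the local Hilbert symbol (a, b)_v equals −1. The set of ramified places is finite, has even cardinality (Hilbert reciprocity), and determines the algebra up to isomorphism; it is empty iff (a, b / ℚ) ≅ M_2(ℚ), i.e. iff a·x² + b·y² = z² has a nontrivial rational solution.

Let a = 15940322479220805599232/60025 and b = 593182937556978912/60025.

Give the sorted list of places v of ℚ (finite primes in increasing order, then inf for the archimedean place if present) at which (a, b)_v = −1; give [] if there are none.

[11, 17]

(a, b) ≡ (1938, 9728862) mod (ℚ^×)²; places V = {2, 3, 5, 7, 11, 13, 17, 19, 23, 29, ∞}.
(a,b)_2: α=21, β=5; u≡1, v≡7 (mod 8); ε(u)ε(v)=0·1, αω(v)=21·0, βω(u)=5·0; sum ≡ 0  ⇒  +1.
(a,b)_29: α=2, u≡25; β=1, v≡23 (mod 29); (25|29)=+1, (23|29)=+1; sign (−1)^0·+1^1·+1^2 = +1.
(a,b)_13: α=2, u≡1; β=1, v≡3 (mod 13); (1|13)=+1, (3|13)=+1; sign (−1)^0·+1^1·+1^2 = +1.
(a,b)_5: α=-2, u≡2; β=-2, v≡2 (mod 5); (2|5)=-1, (2|5)=-1; sign (−1)^0·-1^-2·-1^-2 = +1.
(a,b)_∞: sgn(1938)=+, sgn(9728862)=+, so +1.
(a,b)_7: α=-4, u≡3; β=-4, v≡6 (mod 7); (3|7)=-1, (6|7)=-1; sign (−1)^0·-1^-4·-1^-4 = +1.
(a,b)_3: α=1, u≡1; β=5, v≡2 (mod 3); (1|3)=+1, (2|3)=-1; sign (−1)^1·+1^5·-1^1 = +1.
(a,b)_19: α=3, u≡4; β=6, v≡7 (mod 19); (4|19)=+1, (7|19)=+1; sign (−1)^0·+1^6·+1^3 = +1.
(a,b)_11: α=0, u≡10; β=1, v≡5 (mod 11); (10|11)=-1, (5|11)=+1; sign (−1)^0·-1^1·+1^0 = -1.
(a,b)_17: α=3, u≡7; β=1, v≡1 (mod 17); (7|17)=-1, (1|17)=+1; sign (−1)^0·-1^1·+1^3 = -1.
(a,b)_23: α=2, u≡1; β=1, v≡6 (mod 23); (1|23)=+1, (6|23)=+1; sign (−1)^0·+1^1·+1^2 = +1.
(1938, 9728862 / ℚ) ramifies at {11, 17}: a division algebra.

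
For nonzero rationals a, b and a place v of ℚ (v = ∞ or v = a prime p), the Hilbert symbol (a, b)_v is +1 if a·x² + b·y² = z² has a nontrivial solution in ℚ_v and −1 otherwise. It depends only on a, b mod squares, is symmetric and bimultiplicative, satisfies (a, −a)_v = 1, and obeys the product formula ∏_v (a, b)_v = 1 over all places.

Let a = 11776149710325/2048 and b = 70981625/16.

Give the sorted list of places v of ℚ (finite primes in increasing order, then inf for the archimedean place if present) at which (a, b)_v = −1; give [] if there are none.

[11, 19]

Mod squares: a ≡ 5434, b ≡ 65. Check v ∈ {∞, 2, 3, 5, 7, 11, 13, 19}.
v=∞: 5434 > 0 and 65 > 0  ⇒  (a,b)_∞ = +1.
v=5: a=5^2·(≡1), b=5^3·(≡3) mod 5; (1|5)=+1, (3|5)=-1; (−1)^{2·3·2}·(+1)^3·(-1)^2 = +1.
v=11: a=11^3·(≡8), b=11^2·(≡10) mod 11; (8|11)=-1, (10|11)=-1; (−1)^{3·2·5}·(-1)^2·(-1)^3 = -1.
v=7: a=7^2·(≡4), b=7^0·(≡4) mod 7; (4|7)=+1, (4|7)=+1; (−1)^{2·0·3}·(+1)^0·(+1)^2 = +1.
v=3: a=3^4·(≡1), b=3^0·(≡2) mod 3; (1|3)=+1, (2|3)=-1; (−1)^{4·0·1}·(+1)^0·(-1)^4 = +1.
v=19: a=19^3·(≡1), b=19^2·(≡2) mod 19; (1|19)=+1, (2|19)=-1; (−1)^{3·2·9}·(+1)^2·(-1)^3 = -1.
v=13: a=13^1·(≡5), b=13^1·(≡7) mod 13; (5|13)=-1, (7|13)=-1; (−1)^{1·1·6}·(-1)^1·(-1)^1 = +1.
v=2: v_2(a)=-11, v_2(b)=-4; units ≡ 5, 1 (mod 8); ε·ε+αω+βω = 0·0+-11·0+-4·1 ≡ 0  ⇒  (a,b)_2 = +1.
(5434, 65 / ℚ) ramifies at {11, 19}: a division algebra.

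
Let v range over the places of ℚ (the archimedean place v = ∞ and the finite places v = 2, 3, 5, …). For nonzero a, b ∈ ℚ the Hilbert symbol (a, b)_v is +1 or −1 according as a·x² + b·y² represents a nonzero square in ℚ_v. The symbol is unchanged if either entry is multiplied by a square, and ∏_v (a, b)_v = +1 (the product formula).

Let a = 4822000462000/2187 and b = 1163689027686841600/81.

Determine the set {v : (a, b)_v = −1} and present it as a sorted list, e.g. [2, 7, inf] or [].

[17, 19, 23, 31]

(a, b) ≡ (100180065, 589) mod (ℚ^×)²; places V = {2, 3, 5, 7, 17, 19, 23, 29, 31, ∞}.
(a,b)_7: α=0, u≡5; β=4, v≡4 (mod 7); (5|7)=-1, (4|7)=+1; sign (−1)^0·-1^4·+1^0 = +1.
(a,b)_19: α=3, u≡13; β=1, v≡3 (mod 19); (13|19)=-1, (3|19)=-1; sign (−1)^1·-1^1·-1^3 = -1.
(a,b)_23: α=1, u≡7; β=2, v≡21 (mod 23); (7|23)=-1, (21|23)=-1; sign (−1)^0·-1^2·-1^1 = -1.
(a,b)_17: α=1, u≡6; β=2, v≡3 (mod 17); (6|17)=-1, (3|17)=-1; sign (−1)^0·-1^2·-1^1 = -1.
(a,b)_3: α=-7, u≡1; β=-4, v≡1 (mod 3); (1|3)=+1, (1|3)=+1; sign (−1)^0·+1^-4·+1^-7 = +1.
(a,b)_5: α=3, u≡3; β=2, v≡4 (mod 5); (3|5)=-1, (4|5)=+1; sign (−1)^0·-1^2·+1^3 = +1.
(a,b)_∞: sgn(100180065)=+, sgn(589)=+, so +1.
(a,b)_29: α=1, u≡23; β=2, v≡16 (mod 29); (23|29)=+1, (16|29)=+1; sign (−1)^0·+1^2·+1^1 = +1.
(a,b)_2: α=4, β=8; u≡1, v≡5 (mod 8); ε(u)ε(v)=0·0, αω(v)=4·1, βω(u)=8·0; sum ≡ 0  ⇒  +1.
(a,b)_31: α=1, u≡2; β=1, v≡25 (mod 31); (2|31)=+1, (25|31)=+1; sign (−1)^1·+1^1·+1^1 = -1.
Ram(100180065, 589) = {17, 19, 23, 31}; no ℚ_17-point on the conic.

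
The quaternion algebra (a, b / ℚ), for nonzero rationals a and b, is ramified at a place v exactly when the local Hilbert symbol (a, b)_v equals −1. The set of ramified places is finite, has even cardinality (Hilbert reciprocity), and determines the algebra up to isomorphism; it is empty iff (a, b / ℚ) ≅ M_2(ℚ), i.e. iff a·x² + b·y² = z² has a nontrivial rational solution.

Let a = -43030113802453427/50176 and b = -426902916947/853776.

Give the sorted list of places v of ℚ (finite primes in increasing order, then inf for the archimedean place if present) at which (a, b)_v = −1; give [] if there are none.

(a, b) ≡ (-1763, -16523) mod (ℚ^×)²; places V = {2, 3, 7, 11, 13, 17, 23, 31, 41, 43, ∞}.
(a,b)_13: α=4, u≡6; β=3, v≡3 (mod 13); (6|13)=-1, (3|13)=+1; sign (−1)^0·-1^3·+1^4 = -1.
(a,b)_∞: sgn(-1763)=−, sgn(-16523)=−, so -1.
(a,b)_23: α=2, u≡6; β=2, v≡22 (mod 23); (6|23)=+1, (22|23)=-1; sign (−1)^0·+1^2·-1^2 = +1.
(a,b)_17: α=0, u≡14; β=2, v≡16 (mod 17); (14|17)=-1, (16|17)=+1; sign (−1)^0·-1^2·+1^0 = +1.
(a,b)_41: α=3, u≡1; β=1, v≡35 (mod 41); (1|41)=+1, (35|41)=-1; sign (−1)^0·+1^1·-1^3 = -1.
(a,b)_43: α=1, u≡30; β=0, v≡5 (mod 43); (30|43)=-1, (5|43)=-1; sign (−1)^0·-1^0·-1^1 = -1.
(a,b)_7: α=-2, u≡4; β=-2, v≡4 (mod 7); (4|7)=+1, (4|7)=+1; sign (−1)^0·+1^-2·+1^-2 = +1.
(a,b)_2: α=-10, β=-4; u≡5, v≡5 (mod 8); ε(u)ε(v)=0·0, αω(v)=-10·1, βω(u)=-4·1; sum ≡ 0  ⇒  +1.
(a,b)_11: α=0, u≡2; β=-2, v≡2 (mod 11); (2|11)=-1, (2|11)=-1; sign (−1)^0·-1^-2·-1^0 = +1.
(a,b)_3: α=0, u≡1; β=-2, v≡1 (mod 3); (1|3)=+1, (1|3)=+1; sign (−1)^0·+1^-2·+1^0 = +1.
(a,b)_31: α=2, u≡7; β=1, v≡5 (mod 31); (7|31)=+1, (5|31)=+1; sign (−1)^0·+1^1·+1^2 = +1.
Ram(-1763, -16523) = {13, 41, 43, ∞}; no ℚ_13-point on the conic.

[13, 41, 43, inf]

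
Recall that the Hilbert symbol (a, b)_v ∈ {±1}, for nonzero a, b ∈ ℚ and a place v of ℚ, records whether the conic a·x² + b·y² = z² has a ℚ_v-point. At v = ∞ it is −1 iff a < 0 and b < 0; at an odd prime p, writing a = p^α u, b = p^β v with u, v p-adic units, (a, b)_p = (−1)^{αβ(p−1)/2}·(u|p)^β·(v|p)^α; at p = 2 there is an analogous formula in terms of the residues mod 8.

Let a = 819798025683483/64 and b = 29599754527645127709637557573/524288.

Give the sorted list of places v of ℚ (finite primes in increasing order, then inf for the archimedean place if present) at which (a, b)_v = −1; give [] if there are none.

[2, 7, 11, 31]

(a, b) ≡ (100947, 20026) mod (ℚ^×)²; places V = {2, 3, 7, 11, 17, 19, 23, 31, ∞}.
(a,b)_3: α=5, u≡1; β=12, v≡1 (mod 3); (1|3)=+1, (1|3)=+1; sign (−1)^0·+1^12·+1^5 = +1.
(a,b)_23: α=1, u≡21; β=2, v≡9 (mod 23); (21|23)=-1, (9|23)=+1; sign (−1)^0·-1^2·+1^1 = +1.
(a,b)_17: α=2, u≡2; β=3, v≡7 (mod 17); (2|17)=+1, (7|17)=-1; sign (−1)^0·+1^3·-1^2 = +1.
(a,b)_2: α=-6, β=-19; u≡3, v≡5 (mod 8); ε(u)ε(v)=1·0, αω(v)=-6·1, βω(u)=-19·1; sum ≡ 1  ⇒  -1.
(a,b)_∞: sgn(100947)=+, sgn(20026)=+, so +1.
(a,b)_31: α=2, u≡6; β=3, v≡12 (mod 31); (6|31)=-1, (12|31)=-1; sign (−1)^0·-1^3·-1^2 = -1.
(a,b)_19: α=3, u≡8; β=5, v≡11 (mod 19); (8|19)=-1, (11|19)=+1; sign (−1)^1·-1^5·+1^3 = +1.
(a,b)_11: α=1, u≡1; β=2, v≡10 (mod 11); (1|11)=+1, (10|11)=-1; sign (−1)^0·+1^2·-1^1 = -1.
(a,b)_7: α=1, u≡1; β=4, v≡5 (mod 7); (1|7)=+1, (5|7)=-1; sign (−1)^0·+1^4·-1^1 = -1.
(100947, 20026 / ℚ) ramifies at {2, 7, 11, 31}: a division algebra.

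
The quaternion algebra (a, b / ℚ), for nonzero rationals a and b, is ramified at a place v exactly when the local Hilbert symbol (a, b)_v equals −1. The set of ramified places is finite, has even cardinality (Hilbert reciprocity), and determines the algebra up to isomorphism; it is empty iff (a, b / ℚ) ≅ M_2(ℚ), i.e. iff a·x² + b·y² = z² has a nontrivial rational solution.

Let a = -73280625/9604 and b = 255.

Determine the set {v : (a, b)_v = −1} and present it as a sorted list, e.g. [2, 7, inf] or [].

[2, 3, 17, 19]

(a, b) ≡ (-969, 255) mod (ℚ^×)²; places V = {2, 3, 5, 7, 11, 17, 19, ∞}.
(a,b)_∞: sgn(-969)=−, sgn(255)=+, so +1.
(a,b)_3: α=1, u≡1; β=1, v≡1 (mod 3); (1|3)=+1, (1|3)=+1; sign (−1)^1·+1^1·+1^1 = -1.
(a,b)_17: α=1, u≡3; β=1, v≡15 (mod 17); (3|17)=-1, (15|17)=+1; sign (−1)^0·-1^1·+1^1 = -1.
(a,b)_11: α=2, u≡2; β=0, v≡2 (mod 11); (2|11)=-1, (2|11)=-1; sign (−1)^0·-1^0·-1^2 = +1.
(a,b)_7: α=-4, u≡4; β=0, v≡3 (mod 7); (4|7)=+1, (3|7)=-1; sign (−1)^0·+1^0·-1^-4 = +1.
(a,b)_2: α=-2, β=0; u≡7, v≡7 (mod 8); ε(u)ε(v)=1·1, αω(v)=-2·0, βω(u)=0·0; sum ≡ 1  ⇒  -1.
(a,b)_19: α=1, u≡16; β=0, v≡8 (mod 19); (16|19)=+1, (8|19)=-1; sign (−1)^0·+1^0·-1^1 = -1.
(a,b)_5: α=4, u≡4; β=1, v≡1 (mod 5); (4|5)=+1, (1|5)=+1; sign (−1)^0·+1^1·+1^4 = +1.
Ram(-969, 255) = {2, 3, 17, 19}; no ℚ_2-point on the conic.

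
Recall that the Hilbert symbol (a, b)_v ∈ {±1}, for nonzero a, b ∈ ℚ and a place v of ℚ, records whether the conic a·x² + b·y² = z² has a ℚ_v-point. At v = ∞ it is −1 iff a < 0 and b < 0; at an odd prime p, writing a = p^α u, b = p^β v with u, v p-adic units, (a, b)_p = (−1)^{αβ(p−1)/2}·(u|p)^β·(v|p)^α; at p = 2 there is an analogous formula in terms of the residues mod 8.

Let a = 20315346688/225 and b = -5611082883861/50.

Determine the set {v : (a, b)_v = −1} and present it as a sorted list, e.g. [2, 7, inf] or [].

(a, b) ≡ (7, -20202) mod (ℚ^×)²; places V = {2, 3, 5, 7, 13, 37, ∞}.
(a,b)_3: α=-2, u≡1; β=1, v≡1 (mod 3); (1|3)=+1, (1|3)=+1; sign (−1)^0·+1^1·+1^-2 = +1.
(a,b)_37: α=2, u≡12; β=3, v≡25 (mod 37); (12|37)=+1, (25|37)=+1; sign (−1)^0·+1^3·+1^2 = +1.
(a,b)_∞: sgn(7)=+, sgn(-20202)=−, so +1.
(a,b)_7: α=3, u≡2; β=5, v≡3 (mod 7); (2|7)=+1, (3|7)=-1; sign (−1)^1·+1^5·-1^3 = +1.
(a,b)_5: α=-2, u≡2; β=-2, v≡2 (mod 5); (2|5)=-1, (2|5)=-1; sign (−1)^0·-1^-2·-1^-2 = +1.
(a,b)_2: α=8, β=-1; u≡7, v≡3 (mod 8); ε(u)ε(v)=1·1, αω(v)=8·1, βω(u)=-1·0; sum ≡ 1  ⇒  -1.
(a,b)_13: α=2, u≡6; β=3, v≡11 (mod 13); (6|13)=-1, (11|13)=-1; sign (−1)^0·-1^3·-1^2 = -1.
|Ram(7, -20202)| = 2, even; anisotropic at {2, 13}.

[2, 13]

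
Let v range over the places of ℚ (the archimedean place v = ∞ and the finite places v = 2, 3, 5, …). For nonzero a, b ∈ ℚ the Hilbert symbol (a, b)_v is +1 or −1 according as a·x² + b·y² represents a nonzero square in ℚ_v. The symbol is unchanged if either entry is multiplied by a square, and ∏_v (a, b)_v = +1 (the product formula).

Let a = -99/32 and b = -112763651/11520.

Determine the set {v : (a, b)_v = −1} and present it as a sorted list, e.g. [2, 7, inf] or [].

(a, b) ≡ (-22, -95095) mod (ℚ^×)²; places V = {2, 3, 5, 7, 11, 13, 19, ∞}.
(a,b)_11: α=1, u≡9; β=3, v≡4 (mod 11); (9|11)=+1, (4|11)=+1; sign (−1)^1·+1^3·+1^1 = -1.
(a,b)_19: α=0, u≡7; β=1, v≡1 (mod 19); (7|19)=+1, (1|19)=+1; sign (−1)^0·+1^1·+1^0 = +1.
(a,b)_5: α=0, u≡3; β=-1, v≡1 (mod 5); (3|5)=-1, (1|5)=+1; sign (−1)^0·-1^-1·+1^0 = -1.
(a,b)_7: α=0, u≡5; β=3, v≡1 (mod 7); (5|7)=-1, (1|7)=+1; sign (−1)^0·-1^3·+1^0 = -1.
(a,b)_2: α=-5, β=-8; u≡5, v≡1 (mod 8); ε(u)ε(v)=0·0, αω(v)=-5·0, βω(u)=-8·1; sum ≡ 0  ⇒  +1.
(a,b)_13: α=0, u≡3; β=1, v≡3 (mod 13); (3|13)=+1, (3|13)=+1; sign (−1)^0·+1^1·+1^0 = +1.
(a,b)_∞: sgn(-22)=−, sgn(-95095)=−, so -1.
(a,b)_3: α=2, u≡2; β=-2, v≡2 (mod 3); (2|3)=-1, (2|3)=-1; sign (−1)^0·-1^-2·-1^2 = +1.
|Ram(-22, -95095)| = 4, even; anisotropic at {5, 7, 11, ∞}.

[5, 7, 11, inf]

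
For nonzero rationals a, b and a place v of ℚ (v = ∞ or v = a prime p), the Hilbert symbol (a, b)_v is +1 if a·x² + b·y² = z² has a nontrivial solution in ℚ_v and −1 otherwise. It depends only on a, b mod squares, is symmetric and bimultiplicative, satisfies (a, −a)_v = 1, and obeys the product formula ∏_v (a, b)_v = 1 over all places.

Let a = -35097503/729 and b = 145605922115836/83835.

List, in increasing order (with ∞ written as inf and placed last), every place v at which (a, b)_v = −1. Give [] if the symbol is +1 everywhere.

(a, b) ≡ (-97223, 657685) mod (ℚ^×)²; places V = {2, 3, 5, 7, 13, 17, 19, 23, 43, ∞}.
(a,b)_7: α=1, u≡3; β=1, v≡1 (mod 7); (3|7)=-1, (1|7)=+1; sign (−1)^1·-1^1·+1^1 = +1.
(a,b)_43: α=1, u≡19; β=1, v≡5 (mod 43); (19|43)=-1, (5|43)=-1; sign (−1)^1·-1^1·-1^1 = -1.
(a,b)_19: α=3, u≡10; β=5, v≡11 (mod 19); (10|19)=-1, (11|19)=+1; sign (−1)^1·-1^5·+1^3 = +1.
(a,b)_13: α=0, u≡1; β=2, v≡2 (mod 13); (1|13)=+1, (2|13)=-1; sign (−1)^0·+1^2·-1^0 = +1.
(a,b)_17: α=1, u≡14; β=2, v≡12 (mod 17); (14|17)=-1, (12|17)=-1; sign (−1)^0·-1^2·-1^1 = -1.
(a,b)_∞: sgn(-97223)=−, sgn(657685)=+, so +1.
(a,b)_2: α=0, β=2; u≡1, v≡5 (mod 8); ε(u)ε(v)=0·0, αω(v)=0·1, βω(u)=2·0; sum ≡ 0  ⇒  +1.
(a,b)_23: α=0, u≡21; β=-1, v≡4 (mod 23); (21|23)=-1, (4|23)=+1; sign (−1)^0·-1^-1·+1^0 = -1.
(a,b)_5: α=0, u≡3; β=-1, v≡3 (mod 5); (3|5)=-1, (3|5)=-1; sign (−1)^0·-1^-1·-1^0 = -1.
(a,b)_3: α=-6, u≡1; β=-6, v≡1 (mod 3); (1|3)=+1, (1|3)=+1; sign (−1)^0·+1^-6·+1^-6 = +1.
|Ram(-97223, 657685)| = 4, even; anisotropic at {5, 17, 23, 43}.

[5, 17, 23, 43]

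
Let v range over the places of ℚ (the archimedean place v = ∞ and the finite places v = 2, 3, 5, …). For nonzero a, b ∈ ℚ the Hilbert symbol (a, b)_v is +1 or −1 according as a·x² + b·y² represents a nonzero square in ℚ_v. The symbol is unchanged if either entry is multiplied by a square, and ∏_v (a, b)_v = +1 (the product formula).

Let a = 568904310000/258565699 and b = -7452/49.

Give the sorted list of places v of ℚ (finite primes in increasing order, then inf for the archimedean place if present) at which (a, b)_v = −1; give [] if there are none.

Mod squares: a ≡ 164749, b ≡ -23. Check v ∈ {∞, 2, 3, 5, 7, 13, 17, 19, 23, 29, 31}.
v=13: a=13^1·(≡2), b=13^0·(≡1) mod 13; (2|13)=-1, (1|13)=+1; (−1)^{1·0·6}·(-1)^0·(+1)^1 = +1.
v=29: a=29^1·(≡19), b=29^0·(≡16) mod 29; (19|29)=-1, (16|29)=+1; (−1)^{1·0·14}·(-1)^0·(+1)^1 = +1.
v=31: a=31^-2·(≡17), b=31^0·(≡20) mod 31; (17|31)=-1, (20|31)=+1; (−1)^{-2·0·15}·(-1)^0·(+1)^-2 = +1.
v=7: a=7^-2·(≡2), b=7^-2·(≡3) mod 7; (2|7)=+1, (3|7)=-1; (−1)^{-2·-2·3}·(+1)^-2·(-1)^-2 = +1.
v=17: a=17^-2·(≡2), b=17^0·(≡3) mod 17; (2|17)=+1, (3|17)=-1; (−1)^{-2·0·8}·(+1)^0·(-1)^-2 = +1.
v=23: a=23^1·(≡20), b=23^1·(≡7) mod 23; (20|23)=-1, (7|23)=-1; (−1)^{1·1·11}·(-1)^1·(-1)^1 = -1.
v=19: a=19^-1·(≡9), b=19^0·(≡10) mod 19; (9|19)=+1, (10|19)=-1; (−1)^{-1·0·9}·(+1)^0·(-1)^-1 = -1.
v=∞: 164749 > 0 and -23 < 0  ⇒  (a,b)_∞ = +1.
v=2: v_2(a)=4, v_2(b)=2; units ≡ 5, 1 (mod 8); ε·ε+αω+βω = 0·0+4·0+2·1 ≡ 0  ⇒  (a,b)_2 = +1.
v=5: a=5^4·(≡4), b=5^0·(≡2) mod 5; (4|5)=+1, (2|5)=-1; (−1)^{4·0·2}·(+1)^0·(-1)^4 = +1.
v=3: a=3^8·(≡1), b=3^4·(≡1) mod 3; (1|3)=+1, (1|3)=+1; (−1)^{8·4·1}·(+1)^4·(+1)^8 = +1.
(164749, -23 / ℚ) ramifies at {19, 23}: a division algebra.

[19, 23]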